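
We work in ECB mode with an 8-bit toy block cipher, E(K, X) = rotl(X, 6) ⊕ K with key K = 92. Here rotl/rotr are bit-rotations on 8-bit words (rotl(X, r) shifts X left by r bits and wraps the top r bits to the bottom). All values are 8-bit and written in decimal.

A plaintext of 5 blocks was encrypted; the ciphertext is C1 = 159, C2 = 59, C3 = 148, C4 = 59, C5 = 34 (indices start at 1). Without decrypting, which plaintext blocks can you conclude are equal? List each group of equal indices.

ECB encrypts each block independently with the same key, so equal ciphertext blocks imply equal plaintext blocks.
C2 = C4 = 59, so P2 = P4.

P2 = P4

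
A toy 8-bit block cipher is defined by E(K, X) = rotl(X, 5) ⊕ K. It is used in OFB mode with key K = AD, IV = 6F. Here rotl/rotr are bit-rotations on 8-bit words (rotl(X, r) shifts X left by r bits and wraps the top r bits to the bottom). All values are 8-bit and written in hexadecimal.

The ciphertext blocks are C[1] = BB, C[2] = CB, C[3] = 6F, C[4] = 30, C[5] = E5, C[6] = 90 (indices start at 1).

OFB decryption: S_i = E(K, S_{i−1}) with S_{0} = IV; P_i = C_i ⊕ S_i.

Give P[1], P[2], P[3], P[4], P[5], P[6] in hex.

P[1] = FB, P[2] = 6E, P[3] = 76, P[4] = BE, P[5] = 99, P[6] = B2

P[1]: S = E(K, 6F) = 40; BB ⊕ 40 = FB.
P[2]: S = E(K, 40) = A5; CB ⊕ A5 = 6E.
P[3]: S = E(K, A5) = 19; 6F ⊕ 19 = 76.
P[4]: S = E(K, 19) = 8E; 30 ⊕ 8E = BE.
P[5]: S = E(K, 8E) = 7C; E5 ⊕ 7C = 99.
P[6]: S = E(K, 7C) = 22; 90 ⊕ 22 = B2.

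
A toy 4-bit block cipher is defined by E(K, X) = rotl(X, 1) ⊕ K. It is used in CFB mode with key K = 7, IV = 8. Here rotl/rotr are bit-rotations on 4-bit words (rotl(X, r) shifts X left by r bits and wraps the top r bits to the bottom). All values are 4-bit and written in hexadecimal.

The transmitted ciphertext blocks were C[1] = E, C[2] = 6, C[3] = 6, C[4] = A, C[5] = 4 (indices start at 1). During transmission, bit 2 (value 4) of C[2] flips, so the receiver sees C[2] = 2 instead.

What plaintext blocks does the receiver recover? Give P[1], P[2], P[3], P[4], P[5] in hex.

P[1] = 8, P[2] = 8, P[3] = 5, P[4] = 1, P[5] = 6

CFB decryption: P_i = C_i ⊕ E(K, C_{i−1}), with C_{0} = IV.
Only C[2] changed, to 2. In CFB, a change in C_i flips the same bit in P_i and garbles P_{i+1}. Decrypting the received ciphertext:
P[1]: E(K, 8) = 6; E ⊕ 6 = 8.
P[2]: E(K, E) = A; 2 ⊕ A = 8.
P[3]: E(K, 2) = 3; 6 ⊕ 3 = 5.
P[4]: E(K, 6) = B; A ⊕ B = 1.
P[5]: E(K, A) = 2; 4 ⊕ 2 = 6.
Blocks that differ from the original plaintext: P[2], P[3].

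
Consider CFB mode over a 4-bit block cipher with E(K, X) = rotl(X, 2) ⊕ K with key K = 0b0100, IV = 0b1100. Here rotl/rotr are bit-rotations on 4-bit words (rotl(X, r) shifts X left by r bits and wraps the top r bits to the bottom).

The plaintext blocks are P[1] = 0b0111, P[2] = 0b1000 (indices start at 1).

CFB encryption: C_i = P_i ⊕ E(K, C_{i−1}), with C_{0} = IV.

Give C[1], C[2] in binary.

C[1] = 0b0000, C[2] = 0b1100

C[1]: E(K, 0b1100) = 0b0111; 0b0111 ⊕ 0b0111 = 0b0000.
C[2]: E(K, 0b0000) = 0b0100; 0b1000 ⊕ 0b0100 = 0b1100.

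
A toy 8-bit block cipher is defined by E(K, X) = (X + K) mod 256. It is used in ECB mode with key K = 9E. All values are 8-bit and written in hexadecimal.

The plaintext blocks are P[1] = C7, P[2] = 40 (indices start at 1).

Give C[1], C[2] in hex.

ECB encryption: C_i = E(K, P_i).
C[1]: E(K, C7) = 65.
C[2]: E(K, 40) = DE.

C[1] = 65, C[2] = DE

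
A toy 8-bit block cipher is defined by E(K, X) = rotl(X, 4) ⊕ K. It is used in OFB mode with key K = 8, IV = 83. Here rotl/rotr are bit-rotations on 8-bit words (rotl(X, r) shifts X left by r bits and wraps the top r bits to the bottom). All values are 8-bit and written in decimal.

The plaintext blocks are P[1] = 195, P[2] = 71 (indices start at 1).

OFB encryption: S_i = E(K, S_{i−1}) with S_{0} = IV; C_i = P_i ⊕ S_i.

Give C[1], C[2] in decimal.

C[1]: S = E(K, 83) = 61; 195 ⊕ 61 = 254.
C[2]: S = E(K, 61) = 219; 71 ⊕ 219 = 156.

C[1] = 254, C[2] = 156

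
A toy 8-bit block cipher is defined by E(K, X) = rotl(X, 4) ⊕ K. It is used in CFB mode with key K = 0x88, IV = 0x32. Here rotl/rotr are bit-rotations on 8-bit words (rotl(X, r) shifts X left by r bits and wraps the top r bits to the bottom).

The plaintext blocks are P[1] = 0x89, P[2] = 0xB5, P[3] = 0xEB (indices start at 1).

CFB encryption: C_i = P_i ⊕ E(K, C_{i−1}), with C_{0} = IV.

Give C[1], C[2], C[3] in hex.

C[1]: E(K, 0x32) = 0xAB; 0x89 ⊕ 0xAB = 0x22.
C[2]: E(K, 0x22) = 0xAA; 0xB5 ⊕ 0xAA = 0x1F.
C[3]: E(K, 0x1F) = 0x79; 0xEB ⊕ 0x79 = 0x92.

C[1] = 0x22, C[2] = 0x1F, C[3] = 0x92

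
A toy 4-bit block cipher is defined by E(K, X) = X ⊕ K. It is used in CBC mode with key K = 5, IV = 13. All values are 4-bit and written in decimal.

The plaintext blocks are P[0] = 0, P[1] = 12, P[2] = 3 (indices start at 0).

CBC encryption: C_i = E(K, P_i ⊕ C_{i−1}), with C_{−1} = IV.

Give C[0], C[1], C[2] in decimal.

C[0] = 8, C[1] = 1, C[2] = 7

C[0]: P[0] ⊕ 13 = 13; E(K, 13) = 8.
C[1]: P[1] ⊕ 8 = 4; E(K, 4) = 1.
C[2]: P[2] ⊕ 1 = 2; E(K, 2) = 7.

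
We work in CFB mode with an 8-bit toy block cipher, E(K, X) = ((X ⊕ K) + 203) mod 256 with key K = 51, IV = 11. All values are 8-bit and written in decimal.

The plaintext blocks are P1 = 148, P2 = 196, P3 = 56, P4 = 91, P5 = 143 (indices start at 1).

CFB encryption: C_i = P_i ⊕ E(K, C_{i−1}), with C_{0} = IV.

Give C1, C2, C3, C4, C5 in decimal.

C1 = 151, C2 = 171, C3 = 91, C4 = 104, C5 = 169

C1: E(K, 11) = 3; 148 ⊕ 3 = 151.
C2: E(K, 151) = 111; 196 ⊕ 111 = 171.
C3: E(K, 171) = 99; 56 ⊕ 99 = 91.
C4: E(K, 91) = 51; 91 ⊕ 51 = 104.
C5: E(K, 104) = 38; 143 ⊕ 38 = 169.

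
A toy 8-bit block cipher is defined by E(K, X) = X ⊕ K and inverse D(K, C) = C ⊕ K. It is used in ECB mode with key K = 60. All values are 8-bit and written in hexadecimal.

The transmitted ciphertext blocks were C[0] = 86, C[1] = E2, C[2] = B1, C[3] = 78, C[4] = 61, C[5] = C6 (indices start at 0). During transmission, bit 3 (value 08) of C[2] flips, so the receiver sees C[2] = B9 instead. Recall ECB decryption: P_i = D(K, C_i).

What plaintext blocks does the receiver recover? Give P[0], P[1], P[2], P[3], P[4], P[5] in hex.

P[0] = E6, P[1] = 82, P[2] = D9, P[3] = 18, P[4] = 01, P[5] = A6

Only C[2] changed, to B9. In ECB, a change in C_i affects only P_i. Decrypting the received ciphertext:
P[0]: D(K, 86) = E6.
P[1]: D(K, E2) = 82.
P[2]: D(K, B9) = D9.
P[3]: D(K, 78) = 18.
P[4]: D(K, 61) = 01.
P[5]: D(K, C6) = A6.
Blocks that differ from the original plaintext: P[2].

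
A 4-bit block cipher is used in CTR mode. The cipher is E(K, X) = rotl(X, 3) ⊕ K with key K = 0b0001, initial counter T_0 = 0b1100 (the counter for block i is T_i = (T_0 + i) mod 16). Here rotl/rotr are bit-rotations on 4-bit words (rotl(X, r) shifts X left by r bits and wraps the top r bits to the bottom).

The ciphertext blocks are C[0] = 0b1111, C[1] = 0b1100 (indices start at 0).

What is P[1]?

P[1] = 0b0011

CTR decryption: S_i = E(K, T_i) where T_i is the counter for block i; P_i = C_i ⊕ S_i.
P[1]: T = 0b1101, S = E(K, T) = 0b1111; 0b1100 ⊕ 0b1111 = 0b0011.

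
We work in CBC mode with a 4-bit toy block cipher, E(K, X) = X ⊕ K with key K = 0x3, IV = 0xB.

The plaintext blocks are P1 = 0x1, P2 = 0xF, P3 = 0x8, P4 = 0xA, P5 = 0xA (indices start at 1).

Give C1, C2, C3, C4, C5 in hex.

CBC encryption: C_i = E(K, P_i ⊕ C_{i−1}), with C_{0} = IV.
C1: P1 ⊕ 0xB = 0xA; E(K, 0xA) = 0x9.
C2: P2 ⊕ 0x9 = 0x6; E(K, 0x6) = 0x5.
C3: P3 ⊕ 0x5 = 0xD; E(K, 0xD) = 0xE.
C4: P4 ⊕ 0xE = 0x4; E(K, 0x4) = 0x7.
C5: P5 ⊕ 0x7 = 0xD; E(K, 0xD) = 0xE.

C1 = 0x9, C2 = 0x5, C3 = 0xE, C4 = 0x7, C5 = 0xE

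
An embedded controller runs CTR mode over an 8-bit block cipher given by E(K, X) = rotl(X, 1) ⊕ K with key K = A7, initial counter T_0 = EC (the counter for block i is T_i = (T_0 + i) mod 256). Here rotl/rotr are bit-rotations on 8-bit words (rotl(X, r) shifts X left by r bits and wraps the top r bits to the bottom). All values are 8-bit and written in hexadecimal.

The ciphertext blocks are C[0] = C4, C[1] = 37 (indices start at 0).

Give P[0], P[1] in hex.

P[0] = BA, P[1] = 4B

CTR decryption: S_i = E(K, T_i) where T_i is the counter for block i; P_i = C_i ⊕ S_i.
P[0]: T = EC, S = E(K, T) = 7E; C4 ⊕ 7E = BA.
P[1]: T = ED, S = E(K, T) = 7C; 37 ⊕ 7C = 4B.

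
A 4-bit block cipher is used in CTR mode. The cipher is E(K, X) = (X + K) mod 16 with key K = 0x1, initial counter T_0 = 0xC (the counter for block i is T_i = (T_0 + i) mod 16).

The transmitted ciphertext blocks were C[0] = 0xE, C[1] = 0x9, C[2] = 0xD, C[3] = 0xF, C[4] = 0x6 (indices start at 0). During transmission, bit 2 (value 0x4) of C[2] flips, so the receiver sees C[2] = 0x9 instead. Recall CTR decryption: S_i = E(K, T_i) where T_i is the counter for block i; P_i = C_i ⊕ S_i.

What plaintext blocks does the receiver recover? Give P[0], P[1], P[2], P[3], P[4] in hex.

P[0] = 0x3, P[1] = 0x7, P[2] = 0x6, P[3] = 0xF, P[4] = 0x7

Only C[2] changed, to 0x9. In CTR, a change in C_i flips the same bit in P_i only; the keystream is unaffected. Decrypting the received ciphertext:
P[0]: T = 0xC, S = E(K, T) = 0xD; 0xE ⊕ 0xD = 0x3.
P[1]: T = 0xD, S = E(K, T) = 0xE; 0x9 ⊕ 0xE = 0x7.
P[2]: T = 0xE, S = E(K, T) = 0xF; 0x9 ⊕ 0xF = 0x6.
P[3]: T = 0xF, S = E(K, T) = 0x0; 0xF ⊕ 0x0 = 0xF.
P[4]: T = 0x0, S = E(K, T) = 0x1; 0x6 ⊕ 0x1 = 0x7.
Blocks that differ from the original plaintext: P[2].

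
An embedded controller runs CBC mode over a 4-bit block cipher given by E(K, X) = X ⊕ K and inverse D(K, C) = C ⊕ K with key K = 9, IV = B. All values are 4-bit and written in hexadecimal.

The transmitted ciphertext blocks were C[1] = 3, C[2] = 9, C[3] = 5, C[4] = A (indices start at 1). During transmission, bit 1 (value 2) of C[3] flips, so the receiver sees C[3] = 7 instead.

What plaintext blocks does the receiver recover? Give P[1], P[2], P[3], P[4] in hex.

CBC decryption: P_i = D(K, C_i) ⊕ C_{i−1}, with C_{0} = IV.
Only C[3] changed, to 7. In CBC, a change in C_i garbles P_i and flips the same bit in P_{i+1}. Decrypting the received ciphertext:
P[1]: D(K, 3) = A; A ⊕ B = 1.
P[2]: D(K, 9) = 0; 0 ⊕ 3 = 3.
P[3]: D(K, 7) = E; E ⊕ 9 = 7.
P[4]: D(K, A) = 3; 3 ⊕ 7 = 4.
Blocks that differ from the original plaintext: P[3], P[4].

P[1] = 1, P[2] = 3, P[3] = 7, P[4] = 4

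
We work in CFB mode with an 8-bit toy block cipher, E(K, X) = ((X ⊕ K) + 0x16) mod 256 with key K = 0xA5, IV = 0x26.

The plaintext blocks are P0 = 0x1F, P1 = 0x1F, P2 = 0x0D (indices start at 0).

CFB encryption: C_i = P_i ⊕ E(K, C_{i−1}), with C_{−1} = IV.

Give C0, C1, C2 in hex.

C0 = 0x86, C1 = 0x26, C2 = 0x94

C0: E(K, 0x26) = 0x99; 0x1F ⊕ 0x99 = 0x86.
C1: E(K, 0x86) = 0x39; 0x1F ⊕ 0x39 = 0x26.
C2: E(K, 0x26) = 0x99; 0x0D ⊕ 0x99 = 0x94.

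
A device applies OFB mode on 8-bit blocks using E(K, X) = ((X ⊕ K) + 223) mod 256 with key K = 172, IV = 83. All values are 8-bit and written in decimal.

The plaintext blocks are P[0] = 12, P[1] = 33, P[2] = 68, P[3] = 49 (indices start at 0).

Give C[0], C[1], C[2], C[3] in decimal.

OFB encryption: S_i = E(K, S_{i−1}) with S_{−1} = IV; C_i = P_i ⊕ S_i.
C[0]: S = E(K, 83) = 222; 12 ⊕ 222 = 210.
C[1]: S = E(K, 222) = 81; 33 ⊕ 81 = 112.
C[2]: S = E(K, 81) = 220; 68 ⊕ 220 = 152.
C[3]: S = E(K, 220) = 79; 49 ⊕ 79 = 126.

C[0] = 210, C[1] = 112, C[2] = 152, C[3] = 126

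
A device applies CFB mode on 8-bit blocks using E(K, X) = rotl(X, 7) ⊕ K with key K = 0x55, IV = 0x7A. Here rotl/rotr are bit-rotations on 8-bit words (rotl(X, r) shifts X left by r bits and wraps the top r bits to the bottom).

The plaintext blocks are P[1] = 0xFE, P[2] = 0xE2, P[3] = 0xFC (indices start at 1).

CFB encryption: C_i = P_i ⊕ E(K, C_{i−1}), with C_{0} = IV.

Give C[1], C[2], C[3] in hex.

C[1]: E(K, 0x7A) = 0x68; 0xFE ⊕ 0x68 = 0x96.
C[2]: E(K, 0x96) = 0x1E; 0xE2 ⊕ 0x1E = 0xFC.
C[3]: E(K, 0xFC) = 0x2B; 0xFC ⊕ 0x2B = 0xD7.

C[1] = 0x96, C[2] = 0xFC, C[3] = 0xD7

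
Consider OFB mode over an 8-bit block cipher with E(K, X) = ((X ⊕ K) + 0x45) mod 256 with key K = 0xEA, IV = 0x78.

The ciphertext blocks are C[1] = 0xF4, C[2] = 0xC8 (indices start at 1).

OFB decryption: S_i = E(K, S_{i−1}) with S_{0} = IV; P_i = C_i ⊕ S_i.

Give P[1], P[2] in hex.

P[1]: S = E(K, 0x78) = 0xD7; 0xF4 ⊕ 0xD7 = 0x23.
P[2]: S = E(K, 0xD7) = 0x82; 0xC8 ⊕ 0x82 = 0x4A.

P[1] = 0x23, P[2] = 0x4A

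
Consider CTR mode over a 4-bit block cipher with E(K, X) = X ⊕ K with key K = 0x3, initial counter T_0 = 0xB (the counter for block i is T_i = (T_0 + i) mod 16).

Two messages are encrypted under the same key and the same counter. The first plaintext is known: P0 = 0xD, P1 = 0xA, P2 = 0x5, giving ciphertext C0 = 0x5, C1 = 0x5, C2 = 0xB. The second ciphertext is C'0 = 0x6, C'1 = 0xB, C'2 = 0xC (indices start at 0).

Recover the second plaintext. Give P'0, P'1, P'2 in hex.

P'0 = 0xE, P'1 = 0x4, P'2 = 0x2

In CTR with a reused counter, both messages share the same keystream S_i, so C_i ⊕ C'_i = P_i ⊕ P'_i and thus P'_i = P_i ⊕ C_i ⊕ C'_i.
P'0: 0xD ⊕ 0x5 ⊕ 0x6 = 0xE.
P'1: 0xA ⊕ 0x5 ⊕ 0xB = 0x4.
P'2: 0x5 ⊕ 0xB ⊕ 0xC = 0x2.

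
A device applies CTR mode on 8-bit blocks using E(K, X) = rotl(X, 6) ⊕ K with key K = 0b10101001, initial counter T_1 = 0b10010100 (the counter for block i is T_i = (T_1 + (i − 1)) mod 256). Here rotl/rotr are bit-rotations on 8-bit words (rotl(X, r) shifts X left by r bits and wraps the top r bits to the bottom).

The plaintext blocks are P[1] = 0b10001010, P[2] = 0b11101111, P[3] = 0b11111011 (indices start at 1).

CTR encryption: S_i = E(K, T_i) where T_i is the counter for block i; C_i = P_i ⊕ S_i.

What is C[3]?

C[1]: T = 0b10010100, S = E(K, T) = 0b10001100; 0b10001010 ⊕ 0b10001100 = 0b00000110.
C[2]: T = 0b10010101, S = E(K, T) = 0b11001100; 0b11101111 ⊕ 0b11001100 = 0b00100011.
C[3]: T = 0b10010110, S = E(K, T) = 0b00001100; 0b11111011 ⊕ 0b00001100 = 0b11110111.

C[3] = 0b11110111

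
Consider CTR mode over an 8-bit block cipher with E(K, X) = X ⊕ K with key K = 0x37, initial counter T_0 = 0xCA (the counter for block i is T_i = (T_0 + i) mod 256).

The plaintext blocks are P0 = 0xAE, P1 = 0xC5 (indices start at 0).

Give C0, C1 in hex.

CTR encryption: S_i = E(K, T_i) where T_i is the counter for block i; C_i = P_i ⊕ S_i.
C0: T = 0xCA, S = E(K, T) = 0xFD; 0xAE ⊕ 0xFD = 0x53.
C1: T = 0xCB, S = E(K, T) = 0xFC; 0xC5 ⊕ 0xFC = 0x39.

C0 = 0x53, C1 = 0x39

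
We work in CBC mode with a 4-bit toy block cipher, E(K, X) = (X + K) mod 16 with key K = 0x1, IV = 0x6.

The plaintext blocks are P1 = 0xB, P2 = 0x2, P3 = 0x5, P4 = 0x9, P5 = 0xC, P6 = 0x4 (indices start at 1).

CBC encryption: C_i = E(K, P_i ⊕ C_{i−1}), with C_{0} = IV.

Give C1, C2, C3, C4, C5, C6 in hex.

C1: P1 ⊕ 0x6 = 0xD; E(K, 0xD) = 0xE.
C2: P2 ⊕ 0xE = 0xC; E(K, 0xC) = 0xD.
C3: P3 ⊕ 0xD = 0x8; E(K, 0x8) = 0x9.
C4: P4 ⊕ 0x9 = 0x0; E(K, 0x0) = 0x1.
C5: P5 ⊕ 0x1 = 0xD; E(K, 0xD) = 0xE.
C6: P6 ⊕ 0xE = 0xA; E(K, 0xA) = 0xB.

C1 = 0xE, C2 = 0xD, C3 = 0x9, C4 = 0x1, C5 = 0xE, C6 = 0xB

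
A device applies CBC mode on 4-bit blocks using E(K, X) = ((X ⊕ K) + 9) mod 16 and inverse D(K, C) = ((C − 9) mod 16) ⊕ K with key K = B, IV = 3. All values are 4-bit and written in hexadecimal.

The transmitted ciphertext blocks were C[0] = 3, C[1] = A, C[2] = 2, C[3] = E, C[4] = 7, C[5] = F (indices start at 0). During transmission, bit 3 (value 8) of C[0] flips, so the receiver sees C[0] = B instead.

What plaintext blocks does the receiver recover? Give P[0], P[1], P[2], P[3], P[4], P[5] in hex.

CBC decryption: P_i = D(K, C_i) ⊕ C_{i−1}, with C_{−1} = IV.
Only C[0] changed, to B. In CBC, a change in C_i garbles P_i and flips the same bit in P_{i+1}. Decrypting the received ciphertext:
P[0]: D(K, B) = 9; 9 ⊕ 3 = A.
P[1]: D(K, A) = A; A ⊕ B = 1.
P[2]: D(K, 2) = 2; 2 ⊕ A = 8.
P[3]: D(K, E) = E; E ⊕ 2 = C.
P[4]: D(K, 7) = 5; 5 ⊕ E = B.
P[5]: D(K, F) = D; D ⊕ 7 = A.
Blocks that differ from the original plaintext: P[0], P[1].

P[0] = A, P[1] = 1, P[2] = 8, P[3] = C, P[4] = B, P[5] = A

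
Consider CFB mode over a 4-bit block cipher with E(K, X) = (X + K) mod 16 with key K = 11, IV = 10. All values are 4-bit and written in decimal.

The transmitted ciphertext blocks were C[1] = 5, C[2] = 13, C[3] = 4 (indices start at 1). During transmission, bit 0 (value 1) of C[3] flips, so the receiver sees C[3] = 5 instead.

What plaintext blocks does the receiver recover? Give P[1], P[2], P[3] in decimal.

P[1] = 0, P[2] = 13, P[3] = 13

CFB decryption: P_i = C_i ⊕ E(K, C_{i−1}), with C_{0} = IV.
Only C[3] changed, to 5. In CFB, a change in C_i flips the same bit in P_i and garbles P_{i+1}. Decrypting the received ciphertext:
P[1]: E(K, 10) = 5; 5 ⊕ 5 = 0.
P[2]: E(K, 5) = 0; 13 ⊕ 0 = 13.
P[3]: E(K, 13) = 8; 5 ⊕ 8 = 13.
Blocks that differ from the original plaintext: P[3].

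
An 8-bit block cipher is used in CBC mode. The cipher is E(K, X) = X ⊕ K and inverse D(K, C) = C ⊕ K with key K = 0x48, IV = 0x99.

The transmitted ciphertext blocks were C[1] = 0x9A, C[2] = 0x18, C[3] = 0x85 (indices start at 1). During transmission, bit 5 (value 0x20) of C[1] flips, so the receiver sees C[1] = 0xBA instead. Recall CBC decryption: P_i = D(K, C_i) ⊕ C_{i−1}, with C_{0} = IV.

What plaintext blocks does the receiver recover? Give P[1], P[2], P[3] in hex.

Only C[1] changed, to 0xBA. In CBC, a change in C_i garbles P_i and flips the same bit in P_{i+1}. Decrypting the received ciphertext:
P[1]: D(K, 0xBA) = 0xF2; 0xF2 ⊕ 0x99 = 0x6B.
P[2]: D(K, 0x18) = 0x50; 0x50 ⊕ 0xBA = 0xEA.
P[3]: D(K, 0x85) = 0xCD; 0xCD ⊕ 0x18 = 0xD5.
Blocks that differ from the original plaintext: P[1], P[2].

P[1] = 0x6B, P[2] = 0xEA, P[3] = 0xD5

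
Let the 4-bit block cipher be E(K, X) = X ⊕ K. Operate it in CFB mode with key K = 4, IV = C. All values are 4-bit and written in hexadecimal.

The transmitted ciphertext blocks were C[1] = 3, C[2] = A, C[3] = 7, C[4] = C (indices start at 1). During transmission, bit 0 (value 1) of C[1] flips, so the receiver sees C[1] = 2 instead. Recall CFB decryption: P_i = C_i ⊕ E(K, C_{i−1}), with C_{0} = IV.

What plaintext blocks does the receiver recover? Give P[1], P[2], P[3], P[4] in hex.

P[1] = A, P[2] = C, P[3] = 9, P[4] = F

Only C[1] changed, to 2. In CFB, a change in C_i flips the same bit in P_i and garbles P_{i+1}. Decrypting the received ciphertext:
P[1]: E(K, C) = 8; 2 ⊕ 8 = A.
P[2]: E(K, 2) = 6; A ⊕ 6 = C.
P[3]: E(K, A) = E; 7 ⊕ E = 9.
P[4]: E(K, 7) = 3; C ⊕ 3 = F.
Blocks that differ from the original plaintext: P[1], P[2].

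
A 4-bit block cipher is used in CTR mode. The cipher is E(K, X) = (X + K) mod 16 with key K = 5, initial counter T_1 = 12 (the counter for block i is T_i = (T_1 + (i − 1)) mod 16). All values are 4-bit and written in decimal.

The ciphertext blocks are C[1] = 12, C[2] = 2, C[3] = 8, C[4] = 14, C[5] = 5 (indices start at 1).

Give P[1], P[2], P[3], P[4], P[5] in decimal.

CTR decryption: S_i = E(K, T_i) where T_i is the counter for block i; P_i = C_i ⊕ S_i.
P[1]: T = 12, S = E(K, T) = 1; 12 ⊕ 1 = 13.
P[2]: T = 13, S = E(K, T) = 2; 2 ⊕ 2 = 0.
P[3]: T = 14, S = E(K, T) = 3; 8 ⊕ 3 = 11.
P[4]: T = 15, S = E(K, T) = 4; 14 ⊕ 4 = 10.
P[5]: T = 0, S = E(K, T) = 5; 5 ⊕ 5 = 0.

P[1] = 13, P[2] = 0, P[3] = 11, P[4] = 10, P[5] = 0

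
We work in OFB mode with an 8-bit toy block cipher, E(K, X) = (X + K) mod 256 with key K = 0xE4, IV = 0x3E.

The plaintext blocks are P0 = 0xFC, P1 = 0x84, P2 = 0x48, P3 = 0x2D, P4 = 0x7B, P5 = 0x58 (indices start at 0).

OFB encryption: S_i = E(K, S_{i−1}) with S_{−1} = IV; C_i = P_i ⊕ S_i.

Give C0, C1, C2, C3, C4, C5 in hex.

C0 = 0xDE, C1 = 0x82, C2 = 0xA2, C3 = 0xE3, C4 = 0xC9, C5 = 0xCE

C0: S = E(K, 0x3E) = 0x22; 0xFC ⊕ 0x22 = 0xDE.
C1: S = E(K, 0x22) = 0x06; 0x84 ⊕ 0x06 = 0x82.
C2: S = E(K, 0x06) = 0xEA; 0x48 ⊕ 0xEA = 0xA2.
C3: S = E(K, 0xEA) = 0xCE; 0x2D ⊕ 0xCE = 0xE3.
C4: S = E(K, 0xCE) = 0xB2; 0x7B ⊕ 0xB2 = 0xC9.
C5: S = E(K, 0xB2) = 0x96; 0x58 ⊕ 0x96 = 0xCE.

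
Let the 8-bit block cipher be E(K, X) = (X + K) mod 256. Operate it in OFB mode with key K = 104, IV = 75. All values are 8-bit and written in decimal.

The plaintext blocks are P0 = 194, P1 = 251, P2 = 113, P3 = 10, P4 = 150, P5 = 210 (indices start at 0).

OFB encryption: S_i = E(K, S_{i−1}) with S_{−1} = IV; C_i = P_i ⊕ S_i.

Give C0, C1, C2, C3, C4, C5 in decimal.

C0: S = E(K, 75) = 179; 194 ⊕ 179 = 113.
C1: S = E(K, 179) = 27; 251 ⊕ 27 = 224.
C2: S = E(K, 27) = 131; 113 ⊕ 131 = 242.
C3: S = E(K, 131) = 235; 10 ⊕ 235 = 225.
C4: S = E(K, 235) = 83; 150 ⊕ 83 = 197.
C5: S = E(K, 83) = 187; 210 ⊕ 187 = 105.

C0 = 113, C1 = 224, C2 = 242, C3 = 225, C4 = 197, C5 = 105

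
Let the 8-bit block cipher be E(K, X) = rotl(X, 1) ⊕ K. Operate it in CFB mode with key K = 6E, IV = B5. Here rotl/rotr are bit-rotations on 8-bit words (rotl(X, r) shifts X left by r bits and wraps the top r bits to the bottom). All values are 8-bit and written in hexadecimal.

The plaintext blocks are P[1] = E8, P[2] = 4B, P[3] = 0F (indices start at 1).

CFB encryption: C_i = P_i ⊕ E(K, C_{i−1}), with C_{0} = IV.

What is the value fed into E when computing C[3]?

C[1]: E(K, B5) = 05; E8 ⊕ 05 = ED.
C[2]: E(K, ED) = B5; 4B ⊕ B5 = FE.
C[3]: E(K, FE) = 93; 0F ⊕ 93 = 9C.
So the input to E for block [3] is FE.

FE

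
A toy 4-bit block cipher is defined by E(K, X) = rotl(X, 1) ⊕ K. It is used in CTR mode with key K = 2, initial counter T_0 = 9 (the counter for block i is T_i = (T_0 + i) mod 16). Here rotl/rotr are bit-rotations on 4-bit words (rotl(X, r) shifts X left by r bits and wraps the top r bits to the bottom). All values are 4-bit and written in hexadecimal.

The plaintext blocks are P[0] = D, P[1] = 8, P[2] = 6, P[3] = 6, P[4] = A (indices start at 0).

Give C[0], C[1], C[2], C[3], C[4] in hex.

CTR encryption: S_i = E(K, T_i) where T_i is the counter for block i; C_i = P_i ⊕ S_i.
C[0]: T = 9, S = E(K, T) = 1; D ⊕ 1 = C.
C[1]: T = A, S = E(K, T) = 7; 8 ⊕ 7 = F.
C[2]: T = B, S = E(K, T) = 5; 6 ⊕ 5 = 3.
C[3]: T = C, S = E(K, T) = B; 6 ⊕ B = D.
C[4]: T = D, S = E(K, T) = 9; A ⊕ 9 = 3.

C[0] = C, C[1] = F, C[2] = 3, C[3] = D, C[4] = 3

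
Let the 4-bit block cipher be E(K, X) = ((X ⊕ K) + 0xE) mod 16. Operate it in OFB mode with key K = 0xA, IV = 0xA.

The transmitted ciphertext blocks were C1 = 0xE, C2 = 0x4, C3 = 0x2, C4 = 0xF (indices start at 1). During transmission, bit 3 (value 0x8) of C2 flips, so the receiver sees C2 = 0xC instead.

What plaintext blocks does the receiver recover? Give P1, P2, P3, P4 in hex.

P1 = 0x0, P2 = 0xE, P3 = 0x4, P4 = 0x5

OFB decryption: S_i = E(K, S_{i−1}) with S_{0} = IV; P_i = C_i ⊕ S_i.
Only C2 changed, to 0xC. In OFB, a change in C_i flips the same bit in P_i only; the keystream is unaffected. Decrypting the received ciphertext:
P1: S = E(K, 0xA) = 0xE; 0xE ⊕ 0xE = 0x0.
P2: S = E(K, 0xE) = 0x2; 0xC ⊕ 0x2 = 0xE.
P3: S = E(K, 0x2) = 0x6; 0x2 ⊕ 0x6 = 0x4.
P4: S = E(K, 0x6) = 0xA; 0xF ⊕ 0xA = 0x5.
Blocks that differ from the original plaintext: P2.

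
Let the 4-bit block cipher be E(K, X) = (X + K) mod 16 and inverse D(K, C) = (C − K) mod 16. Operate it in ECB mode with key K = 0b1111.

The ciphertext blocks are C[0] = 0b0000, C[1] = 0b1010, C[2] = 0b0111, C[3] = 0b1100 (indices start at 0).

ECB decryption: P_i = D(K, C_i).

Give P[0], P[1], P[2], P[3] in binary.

P[0] = 0b0001, P[1] = 0b1011, P[2] = 0b1000, P[3] = 0b1101

P[0]: D(K, 0b0000) = 0b0001.
P[1]: D(K, 0b1010) = 0b1011.
P[2]: D(K, 0b0111) = 0b1000.
P[3]: D(K, 0b1100) = 0b1101.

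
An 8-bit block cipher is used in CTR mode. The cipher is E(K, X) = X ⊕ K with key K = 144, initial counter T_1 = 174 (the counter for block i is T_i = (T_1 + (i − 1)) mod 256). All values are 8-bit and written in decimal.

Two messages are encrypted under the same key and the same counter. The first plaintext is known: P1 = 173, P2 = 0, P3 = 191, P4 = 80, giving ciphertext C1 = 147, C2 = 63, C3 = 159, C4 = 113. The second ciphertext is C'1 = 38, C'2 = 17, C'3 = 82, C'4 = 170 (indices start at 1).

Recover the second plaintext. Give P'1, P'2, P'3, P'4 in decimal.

P'1 = 24, P'2 = 46, P'3 = 114, P'4 = 139

In CTR with a reused counter, both messages share the same keystream S_i, so C_i ⊕ C'_i = P_i ⊕ P'_i and thus P'_i = P_i ⊕ C_i ⊕ C'_i.
P'1: 173 ⊕ 147 ⊕ 38 = 24.
P'2: 0 ⊕ 63 ⊕ 17 = 46.
P'3: 191 ⊕ 159 ⊕ 82 = 114.
P'4: 80 ⊕ 113 ⊕ 170 = 139.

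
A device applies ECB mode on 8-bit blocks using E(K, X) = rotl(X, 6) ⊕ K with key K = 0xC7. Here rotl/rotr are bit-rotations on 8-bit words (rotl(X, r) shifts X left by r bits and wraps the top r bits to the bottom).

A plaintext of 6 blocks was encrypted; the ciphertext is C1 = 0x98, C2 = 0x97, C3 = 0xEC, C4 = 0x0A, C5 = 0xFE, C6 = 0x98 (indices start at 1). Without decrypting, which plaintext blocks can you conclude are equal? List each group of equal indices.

ECB encrypts each block independently with the same key, so equal ciphertext blocks imply equal plaintext blocks.
C1 = C6 = 0x98, so P1 = P6.

P1 = P6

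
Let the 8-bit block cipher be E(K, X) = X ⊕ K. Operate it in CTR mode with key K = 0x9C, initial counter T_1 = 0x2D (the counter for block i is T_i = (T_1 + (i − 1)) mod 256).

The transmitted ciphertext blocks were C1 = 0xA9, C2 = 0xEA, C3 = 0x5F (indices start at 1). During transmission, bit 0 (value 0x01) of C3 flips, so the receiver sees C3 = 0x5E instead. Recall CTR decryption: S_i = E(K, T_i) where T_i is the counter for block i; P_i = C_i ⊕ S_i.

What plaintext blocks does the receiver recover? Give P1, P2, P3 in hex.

P1 = 0x18, P2 = 0x58, P3 = 0xED

Only C3 changed, to 0x5E. In CTR, a change in C_i flips the same bit in P_i only; the keystream is unaffected. Decrypting the received ciphertext:
P1: T = 0x2D, S = E(K, T) = 0xB1; 0xA9 ⊕ 0xB1 = 0x18.
P2: T = 0x2E, S = E(K, T) = 0xB2; 0xEA ⊕ 0xB2 = 0x58.
P3: T = 0x2F, S = E(K, T) = 0xB3; 0x5E ⊕ 0xB3 = 0xED.
Blocks that differ from the original plaintext: P3.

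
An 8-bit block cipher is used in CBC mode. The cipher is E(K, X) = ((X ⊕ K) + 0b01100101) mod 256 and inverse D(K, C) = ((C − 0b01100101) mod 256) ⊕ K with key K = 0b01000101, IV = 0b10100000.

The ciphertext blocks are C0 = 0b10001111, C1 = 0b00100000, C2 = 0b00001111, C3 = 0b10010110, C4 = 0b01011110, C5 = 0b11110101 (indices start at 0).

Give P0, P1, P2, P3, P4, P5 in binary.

P0 = 0b11001111, P1 = 0b01110001, P2 = 0b11001111, P3 = 0b01111011, P4 = 0b00101010, P5 = 0b10001011

CBC decryption: P_i = D(K, C_i) ⊕ C_{i−1}, with C_{−1} = IV.
P0: D(K, 0b10001111) = 0b01101111; 0b01101111 ⊕ 0b10100000 = 0b11001111.
P1: D(K, 0b00100000) = 0b11111110; 0b11111110 ⊕ 0b10001111 = 0b01110001.
P2: D(K, 0b00001111) = 0b11101111; 0b11101111 ⊕ 0b00100000 = 0b11001111.
P3: D(K, 0b10010110) = 0b01110100; 0b01110100 ⊕ 0b00001111 = 0b01111011.
P4: D(K, 0b01011110) = 0b10111100; 0b10111100 ⊕ 0b10010110 = 0b00101010.
P5: D(K, 0b11110101) = 0b11010101; 0b11010101 ⊕ 0b01011110 = 0b10001011.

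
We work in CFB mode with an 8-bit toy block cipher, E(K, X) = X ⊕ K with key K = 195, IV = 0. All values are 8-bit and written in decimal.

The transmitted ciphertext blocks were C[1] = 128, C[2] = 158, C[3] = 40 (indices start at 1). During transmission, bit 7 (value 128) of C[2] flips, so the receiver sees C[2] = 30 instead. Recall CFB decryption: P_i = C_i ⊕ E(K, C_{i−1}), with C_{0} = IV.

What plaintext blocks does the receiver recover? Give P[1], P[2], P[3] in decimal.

Only C[2] changed, to 30. In CFB, a change in C_i flips the same bit in P_i and garbles P_{i+1}. Decrypting the received ciphertext:
P[1]: E(K, 0) = 195; 128 ⊕ 195 = 67.
P[2]: E(K, 128) = 67; 30 ⊕ 67 = 93.
P[3]: E(K, 30) = 221; 40 ⊕ 221 = 245.
Blocks that differ from the original plaintext: P[2], P[3].

P[1] = 67, P[2] = 93, P[3] = 245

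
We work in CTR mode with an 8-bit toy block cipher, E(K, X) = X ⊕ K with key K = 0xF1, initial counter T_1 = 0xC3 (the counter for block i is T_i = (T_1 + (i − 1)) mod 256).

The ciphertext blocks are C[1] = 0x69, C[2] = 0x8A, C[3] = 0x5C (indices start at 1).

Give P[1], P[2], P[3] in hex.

CTR decryption: S_i = E(K, T_i) where T_i is the counter for block i; P_i = C_i ⊕ S_i.
P[1]: T = 0xC3, S = E(K, T) = 0x32; 0x69 ⊕ 0x32 = 0x5B.
P[2]: T = 0xC4, S = E(K, T) = 0x35; 0x8A ⊕ 0x35 = 0xBF.
P[3]: T = 0xC5, S = E(K, T) = 0x34; 0x5C ⊕ 0x34 = 0x68.

P[1] = 0x5B, P[2] = 0xBF, P[3] = 0x68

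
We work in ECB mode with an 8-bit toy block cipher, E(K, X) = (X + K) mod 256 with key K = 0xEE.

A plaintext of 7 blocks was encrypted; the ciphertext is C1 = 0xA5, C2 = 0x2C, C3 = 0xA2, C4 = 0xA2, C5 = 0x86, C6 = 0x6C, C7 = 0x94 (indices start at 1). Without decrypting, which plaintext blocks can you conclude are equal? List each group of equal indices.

P3 = P4

ECB encrypts each block independently with the same key, so equal ciphertext blocks imply equal plaintext blocks.
C3 = C4 = 0xA2, so P3 = P4.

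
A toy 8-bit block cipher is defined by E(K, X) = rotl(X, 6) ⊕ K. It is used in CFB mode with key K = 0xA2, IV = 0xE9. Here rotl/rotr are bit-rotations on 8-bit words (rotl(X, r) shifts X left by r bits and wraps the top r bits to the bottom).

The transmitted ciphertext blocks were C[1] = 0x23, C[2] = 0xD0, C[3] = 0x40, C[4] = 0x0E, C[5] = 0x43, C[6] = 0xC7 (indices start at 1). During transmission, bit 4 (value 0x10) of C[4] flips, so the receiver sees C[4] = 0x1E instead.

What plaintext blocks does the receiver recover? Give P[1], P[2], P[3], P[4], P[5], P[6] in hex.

P[1] = 0xFB, P[2] = 0xBA, P[3] = 0xD6, P[4] = 0xAC, P[5] = 0x66, P[6] = 0xB5

CFB decryption: P_i = C_i ⊕ E(K, C_{i−1}), with C_{0} = IV.
Only C[4] changed, to 0x1E. In CFB, a change in C_i flips the same bit in P_i and garbles P_{i+1}. Decrypting the received ciphertext:
P[1]: E(K, 0xE9) = 0xD8; 0x23 ⊕ 0xD8 = 0xFB.
P[2]: E(K, 0x23) = 0x6A; 0xD0 ⊕ 0x6A = 0xBA.
P[3]: E(K, 0xD0) = 0x96; 0x40 ⊕ 0x96 = 0xD6.
P[4]: E(K, 0x40) = 0xB2; 0x1E ⊕ 0xB2 = 0xAC.
P[5]: E(K, 0x1E) = 0x25; 0x43 ⊕ 0x25 = 0x66.
P[6]: E(K, 0x43) = 0x72; 0xC7 ⊕ 0x72 = 0xB5.
Blocks that differ from the original plaintext: P[4], P[5].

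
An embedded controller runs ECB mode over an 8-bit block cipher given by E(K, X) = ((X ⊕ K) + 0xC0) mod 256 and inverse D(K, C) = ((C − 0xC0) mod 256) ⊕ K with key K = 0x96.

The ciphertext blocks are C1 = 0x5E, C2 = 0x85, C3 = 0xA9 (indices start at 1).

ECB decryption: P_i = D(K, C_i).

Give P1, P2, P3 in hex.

P1: D(K, 0x5E) = 0x08.
P2: D(K, 0x85) = 0x53.
P3: D(K, 0xA9) = 0x7F.

P1 = 0x08, P2 = 0x53, P3 = 0x7F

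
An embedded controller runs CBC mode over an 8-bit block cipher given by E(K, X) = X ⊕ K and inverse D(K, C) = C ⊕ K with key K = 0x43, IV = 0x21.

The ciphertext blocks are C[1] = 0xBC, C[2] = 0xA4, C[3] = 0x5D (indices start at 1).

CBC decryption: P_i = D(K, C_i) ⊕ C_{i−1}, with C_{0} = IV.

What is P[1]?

P[1]: D(K, 0xBC) = 0xFF; 0xFF ⊕ 0x21 = 0xDE.

P[1] = 0xDE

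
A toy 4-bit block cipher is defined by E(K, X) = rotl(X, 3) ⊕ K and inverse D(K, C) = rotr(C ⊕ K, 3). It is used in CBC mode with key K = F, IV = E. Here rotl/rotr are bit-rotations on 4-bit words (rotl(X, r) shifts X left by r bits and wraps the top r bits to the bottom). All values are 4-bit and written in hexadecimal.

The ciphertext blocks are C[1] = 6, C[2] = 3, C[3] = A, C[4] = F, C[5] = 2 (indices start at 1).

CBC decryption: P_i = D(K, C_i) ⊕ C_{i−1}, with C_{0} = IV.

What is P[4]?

P[4]: D(K, F) = 0; 0 ⊕ A = A.

P[4] = A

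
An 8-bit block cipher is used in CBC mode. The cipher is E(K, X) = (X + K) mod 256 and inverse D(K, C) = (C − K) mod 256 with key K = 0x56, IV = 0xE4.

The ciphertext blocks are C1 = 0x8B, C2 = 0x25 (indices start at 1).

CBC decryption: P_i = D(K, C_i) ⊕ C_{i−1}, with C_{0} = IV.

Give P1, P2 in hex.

P1: D(K, 0x8B) = 0x35; 0x35 ⊕ 0xE4 = 0xD1.
P2: D(K, 0x25) = 0xCF; 0xCF ⊕ 0x8B = 0x44.

P1 = 0xD1, P2 = 0x44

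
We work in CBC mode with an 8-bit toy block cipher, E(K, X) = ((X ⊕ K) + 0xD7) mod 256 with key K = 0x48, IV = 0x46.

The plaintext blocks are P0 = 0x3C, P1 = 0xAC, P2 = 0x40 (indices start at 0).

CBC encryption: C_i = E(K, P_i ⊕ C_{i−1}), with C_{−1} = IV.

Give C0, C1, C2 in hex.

C0 = 0x09, C1 = 0xC4, C2 = 0xA3

C0: P0 ⊕ 0x46 = 0x7A; E(K, 0x7A) = 0x09.
C1: P1 ⊕ 0x09 = 0xA5; E(K, 0xA5) = 0xC4.
C2: P2 ⊕ 0xC4 = 0x84; E(K, 0x84) = 0xA3.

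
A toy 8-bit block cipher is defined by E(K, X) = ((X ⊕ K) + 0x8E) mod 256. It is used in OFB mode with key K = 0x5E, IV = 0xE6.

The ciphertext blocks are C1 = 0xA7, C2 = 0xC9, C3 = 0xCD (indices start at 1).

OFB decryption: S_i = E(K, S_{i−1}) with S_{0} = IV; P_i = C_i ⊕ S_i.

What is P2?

P2 = 0x6F

P1: S = E(K, 0xE6) = 0x46; 0xA7 ⊕ 0x46 = 0xE1.
P2: S = E(K, 0x46) = 0xA6; 0xC9 ⊕ 0xA6 = 0x6F.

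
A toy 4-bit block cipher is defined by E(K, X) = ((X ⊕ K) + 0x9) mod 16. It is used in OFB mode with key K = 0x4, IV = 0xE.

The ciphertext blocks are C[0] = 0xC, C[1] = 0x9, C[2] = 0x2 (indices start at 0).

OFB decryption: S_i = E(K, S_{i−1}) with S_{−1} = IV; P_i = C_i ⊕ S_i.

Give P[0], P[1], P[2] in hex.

P[0]: S = E(K, 0xE) = 0x3; 0xC ⊕ 0x3 = 0xF.
P[1]: S = E(K, 0x3) = 0x0; 0x9 ⊕ 0x0 = 0x9.
P[2]: S = E(K, 0x0) = 0xD; 0x2 ⊕ 0xD = 0xF.

P[0] = 0xF, P[1] = 0x9, P[2] = 0xF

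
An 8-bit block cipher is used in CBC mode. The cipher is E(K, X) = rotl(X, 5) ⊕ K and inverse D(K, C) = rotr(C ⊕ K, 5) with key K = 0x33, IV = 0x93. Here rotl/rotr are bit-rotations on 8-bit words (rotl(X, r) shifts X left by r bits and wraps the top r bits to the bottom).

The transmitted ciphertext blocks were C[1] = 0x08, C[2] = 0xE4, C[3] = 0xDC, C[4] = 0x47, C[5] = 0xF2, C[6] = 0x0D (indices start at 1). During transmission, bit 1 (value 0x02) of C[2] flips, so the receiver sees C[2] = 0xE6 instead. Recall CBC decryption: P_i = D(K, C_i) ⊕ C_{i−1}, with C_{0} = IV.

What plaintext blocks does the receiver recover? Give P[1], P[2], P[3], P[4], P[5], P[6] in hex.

Only C[2] changed, to 0xE6. In CBC, a change in C_i garbles P_i and flips the same bit in P_{i+1}. Decrypting the received ciphertext:
P[1]: D(K, 0x08) = 0xD9; 0xD9 ⊕ 0x93 = 0x4A.
P[2]: D(K, 0xE6) = 0xAE; 0xAE ⊕ 0x08 = 0xA6.
P[3]: D(K, 0xDC) = 0x7F; 0x7F ⊕ 0xE6 = 0x99.
P[4]: D(K, 0x47) = 0xA3; 0xA3 ⊕ 0xDC = 0x7F.
P[5]: D(K, 0xF2) = 0x0E; 0x0E ⊕ 0x47 = 0x49.
P[6]: D(K, 0x0D) = 0xF1; 0xF1 ⊕ 0xF2 = 0x03.
Blocks that differ from the original plaintext: P[2], P[3].

P[1] = 0x4A, P[2] = 0xA6, P[3] = 0x99, P[4] = 0x7F, P[5] = 0x49, P[6] = 0x03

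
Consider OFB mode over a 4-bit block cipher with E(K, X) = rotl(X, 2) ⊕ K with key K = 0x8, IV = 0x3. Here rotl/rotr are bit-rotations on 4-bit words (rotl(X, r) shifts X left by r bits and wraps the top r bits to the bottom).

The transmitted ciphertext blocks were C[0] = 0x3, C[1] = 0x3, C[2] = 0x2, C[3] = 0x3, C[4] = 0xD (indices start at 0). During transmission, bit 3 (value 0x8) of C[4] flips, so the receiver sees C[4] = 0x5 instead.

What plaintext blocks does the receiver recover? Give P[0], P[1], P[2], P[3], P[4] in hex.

OFB decryption: S_i = E(K, S_{i−1}) with S_{−1} = IV; P_i = C_i ⊕ S_i.
Only C[4] changed, to 0x5. In OFB, a change in C_i flips the same bit in P_i only; the keystream is unaffected. Decrypting the received ciphertext:
P[0]: S = E(K, 0x3) = 0x4; 0x3 ⊕ 0x4 = 0x7.
P[1]: S = E(K, 0x4) = 0x9; 0x3 ⊕ 0x9 = 0xA.
P[2]: S = E(K, 0x9) = 0xE; 0x2 ⊕ 0xE = 0xC.
P[3]: S = E(K, 0xE) = 0x3; 0x3 ⊕ 0x3 = 0x0.
P[4]: S = E(K, 0x3) = 0x4; 0x5 ⊕ 0x4 = 0x1.
Blocks that differ from the original plaintext: P[4].

P[0] = 0x7, P[1] = 0xA, P[2] = 0xC, P[3] = 0x0, P[4] = 0x1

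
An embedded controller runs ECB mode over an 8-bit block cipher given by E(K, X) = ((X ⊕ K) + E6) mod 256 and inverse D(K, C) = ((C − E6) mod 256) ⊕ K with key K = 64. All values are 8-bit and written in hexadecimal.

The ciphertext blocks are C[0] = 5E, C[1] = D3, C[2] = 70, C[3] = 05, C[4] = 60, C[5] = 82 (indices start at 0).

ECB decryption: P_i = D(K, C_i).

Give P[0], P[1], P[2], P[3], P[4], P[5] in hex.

P[0]: D(K, 5E) = 1C.
P[1]: D(K, D3) = 89.
P[2]: D(K, 70) = EE.
P[3]: D(K, 05) = 7B.
P[4]: D(K, 60) = 1E.
P[5]: D(K, 82) = F8.

P[0] = 1C, P[1] = 89, P[2] = EE, P[3] = 7B, P[4] = 1E, P[5] = F8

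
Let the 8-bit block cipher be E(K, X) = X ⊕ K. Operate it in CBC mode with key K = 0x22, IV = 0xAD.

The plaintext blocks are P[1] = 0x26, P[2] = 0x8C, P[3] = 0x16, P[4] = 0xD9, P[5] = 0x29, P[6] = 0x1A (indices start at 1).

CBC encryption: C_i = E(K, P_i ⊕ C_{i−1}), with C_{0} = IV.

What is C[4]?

C[1]: P[1] ⊕ 0xAD = 0x8B; E(K, 0x8B) = 0xA9.
C[2]: P[2] ⊕ 0xA9 = 0x25; E(K, 0x25) = 0x07.
C[3]: P[3] ⊕ 0x07 = 0x11; E(K, 0x11) = 0x33.
C[4]: P[4] ⊕ 0x33 = 0xEA; E(K, 0xEA) = 0xC8.

C[4] = 0xC8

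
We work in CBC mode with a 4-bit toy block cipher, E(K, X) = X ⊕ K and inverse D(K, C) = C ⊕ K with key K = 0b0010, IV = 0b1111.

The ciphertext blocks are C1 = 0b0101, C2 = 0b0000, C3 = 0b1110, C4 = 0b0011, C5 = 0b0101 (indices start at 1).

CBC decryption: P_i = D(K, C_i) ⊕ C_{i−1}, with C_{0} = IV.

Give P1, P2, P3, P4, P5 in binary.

P1: D(K, 0b0101) = 0b0111; 0b0111 ⊕ 0b1111 = 0b1000.
P2: D(K, 0b0000) = 0b0010; 0b0010 ⊕ 0b0101 = 0b0111.
P3: D(K, 0b1110) = 0b1100; 0b1100 ⊕ 0b0000 = 0b1100.
P4: D(K, 0b0011) = 0b0001; 0b0001 ⊕ 0b1110 = 0b1111.
P5: D(K, 0b0101) = 0b0111; 0b0111 ⊕ 0b0011 = 0b0100.

P1 = 0b1000, P2 = 0b0111, P3 = 0b1100, P4 = 0b1111, P5 = 0b0100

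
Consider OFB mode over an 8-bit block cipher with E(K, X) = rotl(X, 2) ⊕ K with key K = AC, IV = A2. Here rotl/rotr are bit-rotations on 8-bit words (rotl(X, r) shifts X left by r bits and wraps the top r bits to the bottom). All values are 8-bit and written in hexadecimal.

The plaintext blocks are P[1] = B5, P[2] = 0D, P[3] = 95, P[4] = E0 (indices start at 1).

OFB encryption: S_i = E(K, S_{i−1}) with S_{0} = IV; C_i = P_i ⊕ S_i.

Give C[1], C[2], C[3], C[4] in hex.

C[1] = 93, C[2] = 39, C[3] = E9, C[4] = BD

C[1]: S = E(K, A2) = 26; B5 ⊕ 26 = 93.
C[2]: S = E(K, 26) = 34; 0D ⊕ 34 = 39.
C[3]: S = E(K, 34) = 7C; 95 ⊕ 7C = E9.
C[4]: S = E(K, 7C) = 5D; E0 ⊕ 5D = BD.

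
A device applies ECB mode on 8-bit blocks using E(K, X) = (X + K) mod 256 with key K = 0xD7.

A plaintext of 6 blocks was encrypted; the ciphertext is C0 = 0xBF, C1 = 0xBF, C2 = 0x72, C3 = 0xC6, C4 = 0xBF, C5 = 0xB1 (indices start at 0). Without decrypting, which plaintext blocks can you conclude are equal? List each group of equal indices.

ECB encrypts each block independently with the same key, so equal ciphertext blocks imply equal plaintext blocks.
C0 = C1 = C4 = 0xBF, so P0 = P1 = P4.

P0 = P1 = P4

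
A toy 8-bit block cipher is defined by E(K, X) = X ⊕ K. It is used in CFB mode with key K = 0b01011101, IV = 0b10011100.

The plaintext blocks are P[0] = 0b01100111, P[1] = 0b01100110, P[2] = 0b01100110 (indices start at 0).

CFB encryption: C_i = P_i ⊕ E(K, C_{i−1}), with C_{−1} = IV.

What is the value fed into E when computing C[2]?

C[0]: E(K, 0b10011100) = 0b11000001; 0b01100111 ⊕ 0b11000001 = 0b10100110.
C[1]: E(K, 0b10100110) = 0b11111011; 0b01100110 ⊕ 0b11111011 = 0b10011101.
C[2]: E(K, 0b10011101) = 0b11000000; 0b01100110 ⊕ 0b11000000 = 0b10100110.
So the input to E for block [2] is 0b10011101.

0b10011101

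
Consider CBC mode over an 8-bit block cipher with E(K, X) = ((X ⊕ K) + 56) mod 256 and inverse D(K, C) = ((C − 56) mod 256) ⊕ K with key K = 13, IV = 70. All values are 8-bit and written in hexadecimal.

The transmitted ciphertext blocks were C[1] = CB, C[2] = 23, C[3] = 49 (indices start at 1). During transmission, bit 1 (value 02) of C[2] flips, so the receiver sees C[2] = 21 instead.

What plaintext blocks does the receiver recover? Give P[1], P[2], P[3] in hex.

P[1] = 16, P[2] = 13, P[3] = C1

CBC decryption: P_i = D(K, C_i) ⊕ C_{i−1}, with C_{0} = IV.
Only C[2] changed, to 21. In CBC, a change in C_i garbles P_i and flips the same bit in P_{i+1}. Decrypting the received ciphertext:
P[1]: D(K, CB) = 66; 66 ⊕ 70 = 16.
P[2]: D(K, 21) = D8; D8 ⊕ CB = 13.
P[3]: D(K, 49) = E0; E0 ⊕ 21 = C1.
Blocks that differ from the original plaintext: P[2], P[3].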